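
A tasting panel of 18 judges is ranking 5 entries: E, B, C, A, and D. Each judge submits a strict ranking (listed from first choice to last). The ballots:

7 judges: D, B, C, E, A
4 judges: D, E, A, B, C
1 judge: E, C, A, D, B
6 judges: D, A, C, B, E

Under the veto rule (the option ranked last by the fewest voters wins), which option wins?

D

Last-place votes: E 6, B 1, C 4, A 7, D 0.
D is ranked last by the fewest voters, so D wins.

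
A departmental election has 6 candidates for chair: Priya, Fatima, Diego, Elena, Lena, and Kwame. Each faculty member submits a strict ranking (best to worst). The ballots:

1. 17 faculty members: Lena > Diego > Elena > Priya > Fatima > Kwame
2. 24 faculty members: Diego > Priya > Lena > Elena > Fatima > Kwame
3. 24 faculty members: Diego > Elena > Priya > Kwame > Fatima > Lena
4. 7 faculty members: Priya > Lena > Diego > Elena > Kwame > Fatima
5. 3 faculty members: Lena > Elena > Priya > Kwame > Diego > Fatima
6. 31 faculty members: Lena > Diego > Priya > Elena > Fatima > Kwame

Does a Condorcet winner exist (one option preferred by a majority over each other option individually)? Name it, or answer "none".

Checking pairwise contests:
Diego beats Priya 96–10.
Priya beats Fatima 106–0.
Lena beats Diego 58–48.
Priya beats Elena 62–44.
Priya beats Lena 55–51.
Priya beats Kwame 106–0.
Every option loses at least one head-to-head, so there is no Condorcet winner.

none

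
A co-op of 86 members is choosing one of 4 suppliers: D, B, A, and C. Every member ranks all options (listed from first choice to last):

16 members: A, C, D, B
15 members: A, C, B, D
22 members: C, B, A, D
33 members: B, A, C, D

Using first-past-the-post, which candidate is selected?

B

First-place votes: D 0, B 33, A 31, C 22.
B has the most first-place votes.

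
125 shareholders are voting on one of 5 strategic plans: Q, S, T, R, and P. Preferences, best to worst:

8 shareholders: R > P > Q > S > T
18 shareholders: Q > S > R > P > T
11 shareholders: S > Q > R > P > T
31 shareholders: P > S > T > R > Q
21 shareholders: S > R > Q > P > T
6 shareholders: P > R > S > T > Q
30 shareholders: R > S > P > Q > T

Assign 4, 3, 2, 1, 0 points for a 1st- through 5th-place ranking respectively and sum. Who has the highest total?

Q: 8·2 + 18·4 + 11·3 + 31·0 + 21·2 + 6·0 + 30·1 = 193
S: 8·1 + 18·3 + 11·4 + 31·3 + 21·4 + 6·2 + 30·3 = 385
T: 8·0 + 18·0 + 11·0 + 31·2 + 21·0 + 6·1 + 30·0 = 68
R: 8·4 + 18·2 + 11·2 + 31·1 + 21·3 + 6·3 + 30·4 = 322
P: 8·3 + 18·1 + 11·1 + 31·4 + 21·1 + 6·4 + 30·2 = 282
S has the highest Borda score (385).

S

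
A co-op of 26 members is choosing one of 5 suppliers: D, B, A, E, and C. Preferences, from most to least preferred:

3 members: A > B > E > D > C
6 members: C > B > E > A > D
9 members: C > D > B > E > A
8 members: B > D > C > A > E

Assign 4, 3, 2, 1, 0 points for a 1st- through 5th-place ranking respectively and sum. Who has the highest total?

B

D: 3·1 + 6·0 + 9·3 + 8·3 = 54
B: 3·3 + 6·3 + 9·2 + 8·4 = 77
A: 3·4 + 6·1 + 9·0 + 8·1 = 26
E: 3·2 + 6·2 + 9·1 + 8·0 = 27
C: 3·0 + 6·4 + 9·4 + 8·2 = 76
B has the highest Borda score (77).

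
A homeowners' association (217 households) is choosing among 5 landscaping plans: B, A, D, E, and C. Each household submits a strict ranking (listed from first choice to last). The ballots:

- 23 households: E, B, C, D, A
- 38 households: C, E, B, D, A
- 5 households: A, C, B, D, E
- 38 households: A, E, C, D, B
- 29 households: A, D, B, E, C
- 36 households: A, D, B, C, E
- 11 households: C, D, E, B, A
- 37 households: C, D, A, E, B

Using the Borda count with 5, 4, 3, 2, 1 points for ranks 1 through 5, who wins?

C

B: 23·4 + 38·3 + 5·3 + 38·1 + 29·3 + 36·3 + 11·2 + 37·1 = 513
A: 23·1 + 38·1 + 5·5 + 38·5 + 29·5 + 36·5 + 11·1 + 37·3 = 723
D: 23·2 + 38·2 + 5·2 + 38·2 + 29·4 + 36·4 + 11·4 + 37·4 = 660
E: 23·5 + 38·4 + 5·1 + 38·4 + 29·2 + 36·1 + 11·3 + 37·2 = 625
C: 23·3 + 38·5 + 5·4 + 38·3 + 29·1 + 36·2 + 11·5 + 37·5 = 734
C has the highest Borda score (734).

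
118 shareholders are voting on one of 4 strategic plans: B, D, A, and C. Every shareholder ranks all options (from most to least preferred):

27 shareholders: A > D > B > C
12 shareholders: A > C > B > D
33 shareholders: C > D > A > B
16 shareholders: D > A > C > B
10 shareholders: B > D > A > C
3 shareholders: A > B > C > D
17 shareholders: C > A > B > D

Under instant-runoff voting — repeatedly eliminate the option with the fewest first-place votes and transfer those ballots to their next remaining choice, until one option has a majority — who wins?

A

Round 1: B 10, D 16, A 42, C 50. Eliminate B.
Round 2: D 26, A 42, C 50. Eliminate D.
Round 3: A 68, C 50. A has a majority.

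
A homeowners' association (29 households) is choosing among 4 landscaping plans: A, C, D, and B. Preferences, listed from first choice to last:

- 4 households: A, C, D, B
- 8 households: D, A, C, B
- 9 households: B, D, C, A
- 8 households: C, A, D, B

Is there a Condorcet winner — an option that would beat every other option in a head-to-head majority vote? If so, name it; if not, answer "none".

D

D vs A: 17–12 for D.
D vs C: 17–12 for D.
D vs B: 20–9 for D.
D beats every other option head-to-head.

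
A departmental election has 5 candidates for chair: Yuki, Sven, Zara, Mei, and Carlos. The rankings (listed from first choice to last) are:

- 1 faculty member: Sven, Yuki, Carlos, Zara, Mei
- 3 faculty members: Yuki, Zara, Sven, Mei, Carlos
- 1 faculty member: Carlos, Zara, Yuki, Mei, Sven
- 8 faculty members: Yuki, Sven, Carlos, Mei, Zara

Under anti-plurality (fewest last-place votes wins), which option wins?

Last-place votes: Yuki 0, Sven 1, Zara 8, Mei 1, Carlos 3.
Yuki is ranked last by the fewest voters, so Yuki wins.

Yuki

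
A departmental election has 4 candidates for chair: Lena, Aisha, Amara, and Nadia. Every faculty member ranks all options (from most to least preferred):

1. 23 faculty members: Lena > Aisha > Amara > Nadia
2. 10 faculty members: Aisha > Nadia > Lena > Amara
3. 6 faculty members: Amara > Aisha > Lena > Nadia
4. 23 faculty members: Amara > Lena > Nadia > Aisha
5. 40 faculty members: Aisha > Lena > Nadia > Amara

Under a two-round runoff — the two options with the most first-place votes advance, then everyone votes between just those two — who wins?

Round 1 first-place votes: Lena 23, Aisha 50, Amara 29, Nadia 0.
Aisha and Amara advance.
Runoff: Aisha is preferred to Amara by 73 voters; Amara by 29.
Aisha wins the runoff.

Aisha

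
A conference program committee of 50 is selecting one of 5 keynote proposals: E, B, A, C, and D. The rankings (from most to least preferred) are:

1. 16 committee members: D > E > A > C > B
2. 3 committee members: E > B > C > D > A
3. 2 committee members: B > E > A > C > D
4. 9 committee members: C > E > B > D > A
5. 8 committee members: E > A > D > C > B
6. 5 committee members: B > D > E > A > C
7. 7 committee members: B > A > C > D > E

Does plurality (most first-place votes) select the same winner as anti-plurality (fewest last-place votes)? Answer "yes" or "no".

yes

Plurality — first-place votes: E 11, B 14, A 0, C 9, D 16. Winner: D.
Anti-plurality — last-place votes: E 7, B 24, A 12, C 5, D 2. Winner: D.
The two methods agree.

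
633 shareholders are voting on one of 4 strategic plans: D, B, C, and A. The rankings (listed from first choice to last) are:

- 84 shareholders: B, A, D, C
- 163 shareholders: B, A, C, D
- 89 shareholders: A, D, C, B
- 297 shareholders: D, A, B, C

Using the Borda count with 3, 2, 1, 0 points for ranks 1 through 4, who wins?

A

D: 84·1 + 163·0 + 89·2 + 297·3 = 1153
B: 84·3 + 163·3 + 89·0 + 297·1 = 1038
C: 84·0 + 163·1 + 89·1 + 297·0 = 252
A: 84·2 + 163·2 + 89·3 + 297·2 = 1355
A has the highest Borda score (1355).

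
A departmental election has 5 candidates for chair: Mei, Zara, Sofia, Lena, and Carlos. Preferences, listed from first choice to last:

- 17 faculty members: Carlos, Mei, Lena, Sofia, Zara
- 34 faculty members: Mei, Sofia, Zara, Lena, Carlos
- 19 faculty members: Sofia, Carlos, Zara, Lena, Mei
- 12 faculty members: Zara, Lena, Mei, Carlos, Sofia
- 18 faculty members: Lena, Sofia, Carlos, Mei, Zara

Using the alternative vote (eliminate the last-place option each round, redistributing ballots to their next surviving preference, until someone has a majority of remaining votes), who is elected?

Round 1: Mei 34, Zara 12, Sofia 19, Lena 18, Carlos 17. Eliminate Zara.
Round 2: Mei 34, Sofia 19, Lena 30, Carlos 17. Eliminate Carlos.
Round 3: Mei 51, Sofia 19, Lena 30. Mei has a majority.

Mei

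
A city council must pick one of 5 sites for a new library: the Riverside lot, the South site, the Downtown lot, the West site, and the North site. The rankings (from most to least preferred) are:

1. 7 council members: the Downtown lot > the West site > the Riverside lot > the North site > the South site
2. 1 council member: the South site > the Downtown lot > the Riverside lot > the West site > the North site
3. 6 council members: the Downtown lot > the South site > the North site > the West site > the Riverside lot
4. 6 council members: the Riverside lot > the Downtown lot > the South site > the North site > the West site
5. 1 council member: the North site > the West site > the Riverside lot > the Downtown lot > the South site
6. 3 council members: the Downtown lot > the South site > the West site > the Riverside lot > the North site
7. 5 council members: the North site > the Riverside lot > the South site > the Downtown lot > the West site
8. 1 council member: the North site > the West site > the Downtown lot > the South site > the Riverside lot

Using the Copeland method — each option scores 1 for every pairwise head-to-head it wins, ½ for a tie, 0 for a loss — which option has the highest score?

the Downtown lot

the Riverside lot: beats the South site and the North site; loses to the Downtown lot and the West site → score 2.
the South site: beats the West site and the North site; loses to the Riverside lot and the Downtown lot → score 2.
the Downtown lot: beats the Riverside lot, the South site, the West site, and the North site → score 4.
the West site: beats the Riverside lot; loses to the South site, the Downtown lot, and the North site → score 1.
the North site: beats the West site; loses to the Riverside lot, the South site, and the Downtown lot → score 1.
the Downtown lot has the best pairwise record.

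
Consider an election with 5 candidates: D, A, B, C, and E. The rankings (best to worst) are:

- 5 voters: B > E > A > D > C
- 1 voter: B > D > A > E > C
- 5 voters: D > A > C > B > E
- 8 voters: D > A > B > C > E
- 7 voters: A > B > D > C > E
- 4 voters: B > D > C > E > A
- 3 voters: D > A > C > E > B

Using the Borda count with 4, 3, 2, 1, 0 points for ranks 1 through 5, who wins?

D

D: 5·1 + 1·3 + 5·4 + 8·4 + 7·2 + 4·3 + 3·4 = 98
A: 5·2 + 1·2 + 5·3 + 8·3 + 7·4 + 4·0 + 3·3 = 88
B: 5·4 + 1·4 + 5·1 + 8·2 + 7·3 + 4·4 + 3·0 = 82
C: 5·0 + 1·0 + 5·2 + 8·1 + 7·1 + 4·2 + 3·2 = 39
E: 5·3 + 1·1 + 5·0 + 8·0 + 7·0 + 4·1 + 3·1 = 23
D has the highest Borda score (98).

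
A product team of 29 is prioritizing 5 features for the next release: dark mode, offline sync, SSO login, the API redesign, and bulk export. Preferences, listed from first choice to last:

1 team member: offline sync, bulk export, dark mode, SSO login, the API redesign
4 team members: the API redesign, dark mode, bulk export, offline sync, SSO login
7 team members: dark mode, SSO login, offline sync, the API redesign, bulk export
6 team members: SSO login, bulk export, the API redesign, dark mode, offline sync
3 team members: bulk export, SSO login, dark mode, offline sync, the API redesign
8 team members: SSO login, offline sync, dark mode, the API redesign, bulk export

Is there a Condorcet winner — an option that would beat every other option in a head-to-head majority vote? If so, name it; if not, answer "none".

SSO login

SSO login vs dark mode: 17–12 for SSO login.
SSO login vs offline sync: 24–5 for SSO login.
SSO login vs the API redesign: 25–4 for SSO login.
SSO login vs bulk export: 21–8 for SSO login.
SSO login beats every other option head-to-head.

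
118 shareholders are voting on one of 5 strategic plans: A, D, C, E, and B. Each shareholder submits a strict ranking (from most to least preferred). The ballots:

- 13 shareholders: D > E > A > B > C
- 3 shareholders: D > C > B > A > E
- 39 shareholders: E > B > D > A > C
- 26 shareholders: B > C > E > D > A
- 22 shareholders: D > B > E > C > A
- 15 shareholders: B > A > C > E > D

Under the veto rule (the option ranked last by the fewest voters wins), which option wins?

B

Last-place votes: A 48, D 15, C 52, E 3, B 0.
B is ranked last by the fewest voters, so B wins.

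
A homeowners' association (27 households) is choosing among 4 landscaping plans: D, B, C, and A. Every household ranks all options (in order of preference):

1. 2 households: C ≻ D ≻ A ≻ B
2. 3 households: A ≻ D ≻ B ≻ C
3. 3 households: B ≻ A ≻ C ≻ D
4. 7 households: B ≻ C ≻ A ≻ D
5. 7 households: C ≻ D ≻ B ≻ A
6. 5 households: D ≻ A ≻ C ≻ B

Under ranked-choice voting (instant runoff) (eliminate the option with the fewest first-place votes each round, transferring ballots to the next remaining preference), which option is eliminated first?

Round 1: D 5, B 10, C 9, A 3. Eliminate A.

A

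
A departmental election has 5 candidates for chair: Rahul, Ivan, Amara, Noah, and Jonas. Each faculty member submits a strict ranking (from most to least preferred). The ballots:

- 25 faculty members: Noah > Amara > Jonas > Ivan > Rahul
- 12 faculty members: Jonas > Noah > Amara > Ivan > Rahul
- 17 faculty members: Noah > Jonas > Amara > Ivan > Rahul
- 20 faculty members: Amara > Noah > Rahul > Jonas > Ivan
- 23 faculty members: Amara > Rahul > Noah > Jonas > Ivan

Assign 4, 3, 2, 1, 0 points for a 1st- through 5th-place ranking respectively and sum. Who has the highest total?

Rahul: 25·0 + 12·0 + 17·0 + 20·2 + 23·3 = 109
Ivan: 25·1 + 12·1 + 17·1 + 20·0 + 23·0 = 54
Amara: 25·3 + 12·2 + 17·2 + 20·4 + 23·4 = 305
Noah: 25·4 + 12·3 + 17·4 + 20·3 + 23·2 = 310
Jonas: 25·2 + 12·4 + 17·3 + 20·1 + 23·1 = 192
Noah has the highest Borda score (310).

Noah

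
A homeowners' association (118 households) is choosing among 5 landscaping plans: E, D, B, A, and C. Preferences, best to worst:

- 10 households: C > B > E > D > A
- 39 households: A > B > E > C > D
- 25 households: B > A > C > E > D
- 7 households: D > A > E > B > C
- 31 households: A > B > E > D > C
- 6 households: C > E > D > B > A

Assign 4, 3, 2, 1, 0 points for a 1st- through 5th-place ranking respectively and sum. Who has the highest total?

E: 10·2 + 39·2 + 25·1 + 7·2 + 31·2 + 6·3 = 217
D: 10·1 + 39·0 + 25·0 + 7·4 + 31·1 + 6·2 = 81
B: 10·3 + 39·3 + 25·4 + 7·1 + 31·3 + 6·1 = 353
A: 10·0 + 39·4 + 25·3 + 7·3 + 31·4 + 6·0 = 376
C: 10·4 + 39·1 + 25·2 + 7·0 + 31·0 + 6·4 = 153
A has the highest Borda score (376).

A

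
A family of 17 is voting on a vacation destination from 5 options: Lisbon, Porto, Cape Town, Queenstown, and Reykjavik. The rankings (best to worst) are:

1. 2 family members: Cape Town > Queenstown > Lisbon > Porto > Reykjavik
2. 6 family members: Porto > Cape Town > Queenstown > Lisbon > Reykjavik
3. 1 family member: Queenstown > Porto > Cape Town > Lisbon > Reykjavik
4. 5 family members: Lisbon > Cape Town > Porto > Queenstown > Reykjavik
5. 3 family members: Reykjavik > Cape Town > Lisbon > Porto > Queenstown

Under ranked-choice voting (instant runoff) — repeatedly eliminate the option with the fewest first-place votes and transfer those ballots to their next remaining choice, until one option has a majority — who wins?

Lisbon

Round 1: Lisbon 5, Porto 6, Cape Town 2, Queenstown 1, Reykjavik 3. Eliminate Queenstown.
Round 2: Lisbon 5, Porto 7, Cape Town 2, Reykjavik 3. Eliminate Cape Town.
Round 3: Lisbon 7, Porto 7, Reykjavik 3. Eliminate Reykjavik.
Round 4: Lisbon 10, Porto 7. Lisbon has a majority.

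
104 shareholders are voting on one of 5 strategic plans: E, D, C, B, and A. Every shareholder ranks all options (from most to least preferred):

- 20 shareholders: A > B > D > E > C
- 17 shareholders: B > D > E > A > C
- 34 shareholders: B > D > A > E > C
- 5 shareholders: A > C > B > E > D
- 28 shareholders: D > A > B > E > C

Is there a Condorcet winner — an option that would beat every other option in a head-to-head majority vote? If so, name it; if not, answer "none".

Checking pairwise contests:
D beats E 99–5.
B beats D 76–28.
E beats C 99–5.
A beats B 53–51.
D beats A 79–25.
Every option loses at least one head-to-head, so there is no Condorcet winner.

none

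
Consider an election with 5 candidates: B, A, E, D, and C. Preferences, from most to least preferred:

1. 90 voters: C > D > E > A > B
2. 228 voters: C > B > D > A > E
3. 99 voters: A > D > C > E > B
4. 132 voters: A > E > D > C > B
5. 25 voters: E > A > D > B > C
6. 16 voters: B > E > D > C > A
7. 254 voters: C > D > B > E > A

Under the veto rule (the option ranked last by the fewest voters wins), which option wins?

D

Last-place votes: B 321, A 270, E 228, D 0, C 25.
D is ranked last by the fewest voters, so D wins.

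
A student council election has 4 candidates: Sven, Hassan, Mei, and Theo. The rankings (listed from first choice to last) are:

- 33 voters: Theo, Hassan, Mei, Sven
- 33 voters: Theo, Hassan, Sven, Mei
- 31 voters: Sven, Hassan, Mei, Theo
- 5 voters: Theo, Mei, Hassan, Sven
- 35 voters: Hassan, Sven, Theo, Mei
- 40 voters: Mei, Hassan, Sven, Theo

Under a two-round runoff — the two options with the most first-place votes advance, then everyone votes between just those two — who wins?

Round 1 first-place votes: Sven 31, Hassan 35, Mei 40, Theo 71.
Theo and Mei advance.
Runoff: Theo is preferred to Mei by 106 voters; Mei by 71.
Theo wins the runoff.

Theo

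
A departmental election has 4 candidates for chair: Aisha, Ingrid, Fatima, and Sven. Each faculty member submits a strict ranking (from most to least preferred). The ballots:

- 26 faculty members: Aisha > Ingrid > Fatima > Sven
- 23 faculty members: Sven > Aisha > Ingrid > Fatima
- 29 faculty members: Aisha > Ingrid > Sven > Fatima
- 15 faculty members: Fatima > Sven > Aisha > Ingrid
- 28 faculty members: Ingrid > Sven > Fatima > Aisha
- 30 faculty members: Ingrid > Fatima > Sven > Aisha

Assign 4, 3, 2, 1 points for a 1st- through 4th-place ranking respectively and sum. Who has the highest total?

Ingrid

Aisha: 26·4 + 23·3 + 29·4 + 15·2 + 28·1 + 30·1 = 377
Ingrid: 26·3 + 23·2 + 29·3 + 15·1 + 28·4 + 30·4 = 458
Fatima: 26·2 + 23·1 + 29·1 + 15·4 + 28·2 + 30·3 = 310
Sven: 26·1 + 23·4 + 29·2 + 15·3 + 28·3 + 30·2 = 365
Ingrid has the highest Borda score (458).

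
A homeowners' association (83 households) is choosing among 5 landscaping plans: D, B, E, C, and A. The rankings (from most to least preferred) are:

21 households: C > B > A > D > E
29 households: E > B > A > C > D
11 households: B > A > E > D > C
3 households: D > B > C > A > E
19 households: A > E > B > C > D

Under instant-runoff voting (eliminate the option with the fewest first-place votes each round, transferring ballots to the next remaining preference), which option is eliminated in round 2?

Round 1: D 3, B 11, E 29, C 21, A 19. Eliminate D.
Round 2: B 14, E 29, C 21, A 19. Eliminate B.

B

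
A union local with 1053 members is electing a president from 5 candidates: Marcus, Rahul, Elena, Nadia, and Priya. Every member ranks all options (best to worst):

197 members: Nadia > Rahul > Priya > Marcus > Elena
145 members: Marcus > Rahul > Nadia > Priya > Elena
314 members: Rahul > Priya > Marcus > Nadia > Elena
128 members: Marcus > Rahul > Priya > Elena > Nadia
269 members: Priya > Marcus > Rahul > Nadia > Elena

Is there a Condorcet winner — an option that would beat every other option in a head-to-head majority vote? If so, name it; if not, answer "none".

Checking pairwise contests:
Priya beats Marcus 780–273.
Marcus beats Rahul 542–511.
Marcus beats Elena 1053–0.
Marcus beats Nadia 856–197.
Rahul beats Priya 784–269.
Every option loses at least one head-to-head, so there is no Condorcet winner.

none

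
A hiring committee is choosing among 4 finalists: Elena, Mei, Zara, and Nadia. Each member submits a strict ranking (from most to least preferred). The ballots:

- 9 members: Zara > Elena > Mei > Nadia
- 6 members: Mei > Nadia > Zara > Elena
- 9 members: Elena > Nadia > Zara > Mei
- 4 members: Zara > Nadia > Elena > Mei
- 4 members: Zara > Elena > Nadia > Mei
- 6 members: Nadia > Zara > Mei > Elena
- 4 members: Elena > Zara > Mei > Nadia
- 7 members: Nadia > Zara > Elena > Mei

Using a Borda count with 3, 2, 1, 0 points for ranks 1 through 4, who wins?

Elena: 9·2 + 6·0 + 9·3 + 4·1 + 4·2 + 6·0 + 4·3 + 7·1 = 76
Mei: 9·1 + 6·3 + 9·0 + 4·0 + 4·0 + 6·1 + 4·1 + 7·0 = 37
Zara: 9·3 + 6·1 + 9·1 + 4·3 + 4·3 + 6·2 + 4·2 + 7·2 = 100
Nadia: 9·0 + 6·2 + 9·2 + 4·2 + 4·1 + 6·3 + 4·0 + 7·3 = 81
Zara has the highest Borda score (100).

Zara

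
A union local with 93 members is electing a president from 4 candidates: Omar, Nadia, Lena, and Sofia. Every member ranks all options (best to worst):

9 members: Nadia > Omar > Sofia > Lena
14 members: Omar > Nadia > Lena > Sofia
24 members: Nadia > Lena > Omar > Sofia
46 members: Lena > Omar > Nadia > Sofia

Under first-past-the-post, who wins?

Lena

First-place votes: Omar 14, Nadia 33, Lena 46, Sofia 0.
Lena has the most first-place votes.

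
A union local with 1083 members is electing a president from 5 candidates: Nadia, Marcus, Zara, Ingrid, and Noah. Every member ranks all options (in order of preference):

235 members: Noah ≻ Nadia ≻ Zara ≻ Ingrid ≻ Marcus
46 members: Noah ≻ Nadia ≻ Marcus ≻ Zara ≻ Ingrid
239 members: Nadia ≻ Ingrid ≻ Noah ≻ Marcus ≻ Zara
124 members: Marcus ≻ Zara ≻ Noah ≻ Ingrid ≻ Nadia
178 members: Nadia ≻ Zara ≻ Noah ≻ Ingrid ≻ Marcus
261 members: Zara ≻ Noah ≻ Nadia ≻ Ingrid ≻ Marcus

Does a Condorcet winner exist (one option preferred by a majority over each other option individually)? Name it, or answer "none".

Checking pairwise contests:
Noah beats Nadia 666–417.
Nadia beats Marcus 959–124.
Nadia beats Zara 698–385.
Nadia beats Ingrid 959–124.
Zara beats Noah 563–520.
Every option loses at least one head-to-head, so there is no Condorcet winner.

none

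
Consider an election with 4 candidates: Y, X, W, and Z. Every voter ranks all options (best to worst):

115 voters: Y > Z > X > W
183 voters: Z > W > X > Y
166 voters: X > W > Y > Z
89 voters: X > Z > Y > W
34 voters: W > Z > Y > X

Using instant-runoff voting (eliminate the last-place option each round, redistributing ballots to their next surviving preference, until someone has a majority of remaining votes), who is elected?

Z

Round 1: Y 115, X 255, W 34, Z 183. Eliminate W.
Round 2: Y 115, X 255, Z 217. Eliminate Y.
Round 3: X 255, Z 332. Z has a majority.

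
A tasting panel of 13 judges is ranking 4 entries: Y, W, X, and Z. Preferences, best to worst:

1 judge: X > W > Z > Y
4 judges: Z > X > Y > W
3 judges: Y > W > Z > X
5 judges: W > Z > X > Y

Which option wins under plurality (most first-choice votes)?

First-place votes: Y 3, W 5, X 1, Z 4.
W has the most first-place votes.

W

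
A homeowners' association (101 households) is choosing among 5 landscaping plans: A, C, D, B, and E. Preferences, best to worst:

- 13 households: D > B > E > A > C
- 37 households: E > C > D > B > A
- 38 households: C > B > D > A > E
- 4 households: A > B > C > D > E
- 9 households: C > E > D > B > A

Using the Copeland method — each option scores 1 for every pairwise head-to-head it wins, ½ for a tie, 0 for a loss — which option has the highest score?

C

A: loses to C, D, B, and E → score 0.
C: beats A, D, B, and E → score 4.
D: beats A, B, and E; loses to C → score 3.
B: beats A and E; loses to C and D → score 2.
E: beats A; loses to C, D, and B → score 1.
C has the best pairwise record.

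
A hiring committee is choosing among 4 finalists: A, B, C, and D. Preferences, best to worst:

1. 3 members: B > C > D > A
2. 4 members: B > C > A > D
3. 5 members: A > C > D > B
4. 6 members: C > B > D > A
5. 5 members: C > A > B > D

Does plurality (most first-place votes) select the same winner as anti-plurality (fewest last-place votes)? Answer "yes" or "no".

Plurality — first-place votes: A 5, B 7, C 11, D 0. Winner: C.
Anti-plurality — last-place votes: A 9, B 5, C 0, D 9. Winner: C.
The two methods agree.

yes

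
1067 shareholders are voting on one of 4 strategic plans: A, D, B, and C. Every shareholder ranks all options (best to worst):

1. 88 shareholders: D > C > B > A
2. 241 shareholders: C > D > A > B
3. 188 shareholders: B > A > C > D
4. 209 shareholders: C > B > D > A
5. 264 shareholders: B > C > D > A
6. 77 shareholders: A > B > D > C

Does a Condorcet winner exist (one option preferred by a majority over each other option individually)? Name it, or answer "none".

C

C vs A: 802–265 for C.
C vs D: 902–165 for C.
C vs B: 538–529 for C.
C beats every other option head-to-head.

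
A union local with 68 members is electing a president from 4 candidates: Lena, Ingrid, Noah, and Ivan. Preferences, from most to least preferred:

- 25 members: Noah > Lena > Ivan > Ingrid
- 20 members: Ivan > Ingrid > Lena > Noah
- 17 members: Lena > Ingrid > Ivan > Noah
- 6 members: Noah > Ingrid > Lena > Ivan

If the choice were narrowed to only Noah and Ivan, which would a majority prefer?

Ivan

Voters preferring Noah to Ivan: 31; preferring Ivan to Noah: 37.
Ivan wins the head-to-head.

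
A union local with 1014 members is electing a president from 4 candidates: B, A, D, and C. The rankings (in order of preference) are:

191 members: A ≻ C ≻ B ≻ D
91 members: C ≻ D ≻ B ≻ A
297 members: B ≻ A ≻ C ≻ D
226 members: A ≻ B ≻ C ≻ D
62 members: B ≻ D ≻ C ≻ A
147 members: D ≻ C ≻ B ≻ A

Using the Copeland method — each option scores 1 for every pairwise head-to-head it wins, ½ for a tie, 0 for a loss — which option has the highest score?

B: beats A, D, and C → score 3.
A: beats D and C; loses to B → score 2.
D: loses to B, A, and C → score 0.
C: beats D; loses to B and A → score 1.
B has the best pairwise record.

B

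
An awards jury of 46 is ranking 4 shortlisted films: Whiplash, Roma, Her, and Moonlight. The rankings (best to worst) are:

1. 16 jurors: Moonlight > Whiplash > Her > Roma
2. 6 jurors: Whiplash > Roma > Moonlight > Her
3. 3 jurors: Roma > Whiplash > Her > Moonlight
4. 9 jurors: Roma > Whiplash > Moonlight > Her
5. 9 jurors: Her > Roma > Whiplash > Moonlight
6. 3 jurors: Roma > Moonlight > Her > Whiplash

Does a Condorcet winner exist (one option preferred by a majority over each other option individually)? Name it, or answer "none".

none

Checking pairwise contests:
Roma beats Whiplash 24–22.
Her beats Roma 25–21.
Whiplash beats Her 34–12.
Whiplash beats Moonlight 27–19.
Every option loses at least one head-to-head, so there is no Condorcet winner.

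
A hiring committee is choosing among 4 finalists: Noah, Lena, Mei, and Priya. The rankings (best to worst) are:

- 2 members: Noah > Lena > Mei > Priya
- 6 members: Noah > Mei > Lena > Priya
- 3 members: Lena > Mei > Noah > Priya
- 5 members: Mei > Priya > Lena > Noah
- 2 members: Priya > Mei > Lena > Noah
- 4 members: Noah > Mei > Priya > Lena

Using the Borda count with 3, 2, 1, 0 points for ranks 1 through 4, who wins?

Noah: 2·3 + 6·3 + 3·1 + 5·0 + 2·0 + 4·3 = 39
Lena: 2·2 + 6·1 + 3·3 + 5·1 + 2·1 + 4·0 = 26
Mei: 2·1 + 6·2 + 3·2 + 5·3 + 2·2 + 4·2 = 47
Priya: 2·0 + 6·0 + 3·0 + 5·2 + 2·3 + 4·1 = 20
Mei has the highest Borda score (47).

Mei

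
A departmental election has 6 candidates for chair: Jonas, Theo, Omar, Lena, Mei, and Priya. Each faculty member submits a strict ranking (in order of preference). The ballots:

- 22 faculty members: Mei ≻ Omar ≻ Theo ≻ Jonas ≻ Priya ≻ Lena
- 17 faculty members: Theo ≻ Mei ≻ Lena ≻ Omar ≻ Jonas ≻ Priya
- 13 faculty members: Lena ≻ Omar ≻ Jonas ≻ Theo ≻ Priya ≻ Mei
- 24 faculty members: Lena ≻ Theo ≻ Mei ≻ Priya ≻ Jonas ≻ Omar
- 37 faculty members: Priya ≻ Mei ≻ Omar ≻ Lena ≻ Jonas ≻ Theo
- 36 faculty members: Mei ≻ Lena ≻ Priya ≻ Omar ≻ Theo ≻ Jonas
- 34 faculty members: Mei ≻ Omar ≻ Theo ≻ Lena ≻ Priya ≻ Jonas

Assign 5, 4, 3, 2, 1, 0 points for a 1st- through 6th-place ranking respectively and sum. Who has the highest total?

Jonas: 22·2 + 17·1 + 13·3 + 24·1 + 37·1 + 36·0 + 34·0 = 161
Theo: 22·3 + 17·5 + 13·2 + 24·4 + 37·0 + 36·1 + 34·3 = 411
Omar: 22·4 + 17·2 + 13·4 + 24·0 + 37·3 + 36·2 + 34·4 = 493
Lena: 22·0 + 17·3 + 13·5 + 24·5 + 37·2 + 36·4 + 34·2 = 522
Mei: 22·5 + 17·4 + 13·0 + 24·3 + 37·4 + 36·5 + 34·5 = 748
Priya: 22·1 + 17·0 + 13·1 + 24·2 + 37·5 + 36·3 + 34·1 = 410
Mei has the highest Borda score (748).

Mei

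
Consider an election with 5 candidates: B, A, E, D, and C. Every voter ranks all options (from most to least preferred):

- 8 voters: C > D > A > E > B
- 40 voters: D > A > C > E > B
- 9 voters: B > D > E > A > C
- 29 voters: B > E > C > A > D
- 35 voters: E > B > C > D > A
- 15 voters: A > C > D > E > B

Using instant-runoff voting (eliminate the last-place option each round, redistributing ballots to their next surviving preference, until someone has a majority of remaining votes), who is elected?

B

Round 1: B 38, A 15, E 35, D 40, C 8. Eliminate C.
Round 2: B 38, A 15, E 35, D 48. Eliminate A.
Round 3: B 38, E 35, D 63. Eliminate E.
Round 4: B 73, D 63. B has a majority.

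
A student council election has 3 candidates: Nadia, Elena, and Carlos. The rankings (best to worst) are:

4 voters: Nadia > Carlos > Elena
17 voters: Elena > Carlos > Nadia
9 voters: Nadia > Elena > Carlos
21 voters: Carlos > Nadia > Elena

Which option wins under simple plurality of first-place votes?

First-place votes: Nadia 13, Elena 17, Carlos 21.
Carlos has the most first-place votes.

Carlos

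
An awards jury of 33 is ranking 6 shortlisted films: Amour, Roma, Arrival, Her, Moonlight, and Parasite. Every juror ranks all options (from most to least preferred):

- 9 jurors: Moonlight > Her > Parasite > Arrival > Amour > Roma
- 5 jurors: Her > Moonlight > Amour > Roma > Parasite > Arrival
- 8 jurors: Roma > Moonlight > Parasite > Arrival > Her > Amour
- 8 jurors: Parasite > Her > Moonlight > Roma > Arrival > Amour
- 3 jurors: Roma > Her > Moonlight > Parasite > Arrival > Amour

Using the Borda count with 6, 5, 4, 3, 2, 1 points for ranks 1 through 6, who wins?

Amour: 9·2 + 5·4 + 8·1 + 8·1 + 3·1 = 57
Roma: 9·1 + 5·3 + 8·6 + 8·3 + 3·6 = 114
Arrival: 9·3 + 5·1 + 8·3 + 8·2 + 3·2 = 78
Her: 9·5 + 5·6 + 8·2 + 8·5 + 3·5 = 146
Moonlight: 9·6 + 5·5 + 8·5 + 8·4 + 3·4 = 163
Parasite: 9·4 + 5·2 + 8·4 + 8·6 + 3·3 = 135
Moonlight has the highest Borda score (163).

Moonlight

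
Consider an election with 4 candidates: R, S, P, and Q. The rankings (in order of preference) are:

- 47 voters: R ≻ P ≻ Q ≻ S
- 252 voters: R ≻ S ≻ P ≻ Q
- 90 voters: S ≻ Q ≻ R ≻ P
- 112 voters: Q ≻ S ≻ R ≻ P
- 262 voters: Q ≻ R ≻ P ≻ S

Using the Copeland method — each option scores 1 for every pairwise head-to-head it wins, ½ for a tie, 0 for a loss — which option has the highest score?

R: beats S and P; loses to Q → score 2.
S: beats P; loses to R and Q → score 1.
P: loses to R, S, and Q → score 0.
Q: beats R, S, and P → score 3.
Q has the best pairwise record.

Q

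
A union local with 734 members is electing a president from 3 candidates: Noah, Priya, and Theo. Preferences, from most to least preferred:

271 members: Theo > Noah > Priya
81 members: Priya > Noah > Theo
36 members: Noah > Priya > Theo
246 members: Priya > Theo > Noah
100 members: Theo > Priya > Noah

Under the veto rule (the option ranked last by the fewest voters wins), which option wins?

Last-place votes: Noah 346, Priya 271, Theo 117.
Theo is ranked last by the fewest voters, so Theo wins.

Theo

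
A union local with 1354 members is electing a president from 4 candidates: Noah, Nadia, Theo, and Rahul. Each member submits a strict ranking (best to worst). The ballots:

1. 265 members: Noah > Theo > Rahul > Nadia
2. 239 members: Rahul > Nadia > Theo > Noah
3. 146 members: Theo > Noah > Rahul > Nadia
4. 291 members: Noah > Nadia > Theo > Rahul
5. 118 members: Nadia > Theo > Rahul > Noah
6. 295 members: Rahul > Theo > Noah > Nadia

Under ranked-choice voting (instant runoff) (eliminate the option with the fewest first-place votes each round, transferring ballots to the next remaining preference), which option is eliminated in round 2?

Theo

Round 1: Noah 556, Nadia 118, Theo 146, Rahul 534. Eliminate Nadia.
Round 2: Noah 556, Theo 264, Rahul 534. Eliminate Theo.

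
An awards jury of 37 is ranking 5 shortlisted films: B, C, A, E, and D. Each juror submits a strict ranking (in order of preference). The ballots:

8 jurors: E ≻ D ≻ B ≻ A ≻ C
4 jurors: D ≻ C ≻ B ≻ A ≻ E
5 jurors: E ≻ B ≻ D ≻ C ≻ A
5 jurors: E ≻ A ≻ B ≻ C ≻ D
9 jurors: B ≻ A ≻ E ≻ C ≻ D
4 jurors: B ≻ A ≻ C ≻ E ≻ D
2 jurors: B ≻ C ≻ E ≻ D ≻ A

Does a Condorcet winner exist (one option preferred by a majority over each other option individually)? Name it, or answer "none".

B

B vs C: 33–4 for B.
B vs A: 32–5 for B.
B vs E: 19–18 for B.
B vs D: 25–12 for B.
B beats every other option head-to-head.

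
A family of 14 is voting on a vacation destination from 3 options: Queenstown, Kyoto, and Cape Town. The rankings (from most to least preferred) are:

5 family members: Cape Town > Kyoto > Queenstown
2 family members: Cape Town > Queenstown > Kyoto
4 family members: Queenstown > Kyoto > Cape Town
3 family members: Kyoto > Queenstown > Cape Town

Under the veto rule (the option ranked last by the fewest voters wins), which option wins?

Last-place votes: Queenstown 5, Kyoto 2, Cape Town 7.
Kyoto is ranked last by the fewest voters, so Kyoto wins.

Kyoto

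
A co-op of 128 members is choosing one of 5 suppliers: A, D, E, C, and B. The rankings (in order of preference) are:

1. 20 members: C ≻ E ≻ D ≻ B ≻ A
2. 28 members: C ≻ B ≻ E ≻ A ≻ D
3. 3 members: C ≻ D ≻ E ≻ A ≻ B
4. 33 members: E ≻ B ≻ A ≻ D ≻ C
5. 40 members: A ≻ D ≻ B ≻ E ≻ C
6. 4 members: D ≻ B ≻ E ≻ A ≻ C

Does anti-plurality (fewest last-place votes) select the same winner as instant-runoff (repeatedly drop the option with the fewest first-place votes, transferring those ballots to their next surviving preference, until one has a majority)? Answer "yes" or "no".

Anti-plurality — last-place votes: A 20, D 28, E 0, C 77, B 3. Winner: E.
Instant-runoff — R1 A 40, D 4, E 33, C 51, B 0 (B out); R2 A 40, D 4, E 33, C 51 (D out); R3 A 40, E 37, C 51 (E out); R4 A 77, C 51 (A winner). Winner: A.
The two methods disagree.

no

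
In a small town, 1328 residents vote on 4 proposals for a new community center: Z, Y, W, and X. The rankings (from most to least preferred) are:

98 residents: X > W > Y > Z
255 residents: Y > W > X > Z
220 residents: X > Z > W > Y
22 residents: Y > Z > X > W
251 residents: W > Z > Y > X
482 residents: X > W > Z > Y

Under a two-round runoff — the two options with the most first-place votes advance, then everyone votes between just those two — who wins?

X

Round 1 first-place votes: Z 0, Y 277, W 251, X 800.
X and Y advance.
Runoff: X is preferred to Y by 800 voters; Y by 528.
X wins the runoff.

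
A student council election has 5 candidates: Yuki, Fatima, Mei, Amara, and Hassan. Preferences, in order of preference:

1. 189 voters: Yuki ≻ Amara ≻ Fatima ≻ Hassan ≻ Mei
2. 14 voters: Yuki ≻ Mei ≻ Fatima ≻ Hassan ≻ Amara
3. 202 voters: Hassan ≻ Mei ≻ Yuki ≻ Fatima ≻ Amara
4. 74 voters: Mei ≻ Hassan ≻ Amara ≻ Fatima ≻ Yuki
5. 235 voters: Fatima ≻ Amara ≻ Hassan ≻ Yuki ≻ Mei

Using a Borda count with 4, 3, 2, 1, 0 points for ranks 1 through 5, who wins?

Hassan

Yuki: 189·4 + 14·4 + 202·2 + 74·0 + 235·1 = 1451
Fatima: 189·2 + 14·2 + 202·1 + 74·1 + 235·4 = 1622
Mei: 189·0 + 14·3 + 202·3 + 74·4 + 235·0 = 944
Amara: 189·3 + 14·0 + 202·0 + 74·2 + 235·3 = 1420
Hassan: 189·1 + 14·1 + 202·4 + 74·3 + 235·2 = 1703
Hassan has the highest Borda score (1703).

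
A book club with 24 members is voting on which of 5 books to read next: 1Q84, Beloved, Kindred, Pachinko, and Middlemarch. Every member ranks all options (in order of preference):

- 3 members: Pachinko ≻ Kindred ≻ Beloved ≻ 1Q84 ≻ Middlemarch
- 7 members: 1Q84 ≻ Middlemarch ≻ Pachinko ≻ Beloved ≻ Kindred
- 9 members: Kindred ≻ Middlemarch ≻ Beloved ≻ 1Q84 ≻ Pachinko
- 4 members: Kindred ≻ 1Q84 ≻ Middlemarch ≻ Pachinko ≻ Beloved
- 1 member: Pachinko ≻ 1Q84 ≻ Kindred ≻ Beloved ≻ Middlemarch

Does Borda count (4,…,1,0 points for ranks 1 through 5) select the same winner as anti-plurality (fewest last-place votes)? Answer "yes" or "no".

Borda — scores: 1Q84 55, Beloved 32, Kindred 63, Pachinko 34, Middlemarch 56. Winner: Kindred.
Anti-plurality — last-place votes: 1Q84 0, Beloved 4, Kindred 7, Pachinko 9, Middlemarch 4. Winner: 1Q84.
The two methods disagree.

no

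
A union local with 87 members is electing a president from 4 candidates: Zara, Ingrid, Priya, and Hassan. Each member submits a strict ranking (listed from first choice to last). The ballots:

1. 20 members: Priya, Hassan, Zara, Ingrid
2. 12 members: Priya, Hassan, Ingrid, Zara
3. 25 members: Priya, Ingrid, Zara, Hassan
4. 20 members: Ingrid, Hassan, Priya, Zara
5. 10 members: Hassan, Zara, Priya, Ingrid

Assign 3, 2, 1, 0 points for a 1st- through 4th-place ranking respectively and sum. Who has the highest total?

Priya

Zara: 20·1 + 12·0 + 25·1 + 20·0 + 10·2 = 65
Ingrid: 20·0 + 12·1 + 25·2 + 20·3 + 10·0 = 122
Priya: 20·3 + 12·3 + 25·3 + 20·1 + 10·1 = 201
Hassan: 20·2 + 12·2 + 25·0 + 20·2 + 10·3 = 134
Priya has the highest Borda score (201).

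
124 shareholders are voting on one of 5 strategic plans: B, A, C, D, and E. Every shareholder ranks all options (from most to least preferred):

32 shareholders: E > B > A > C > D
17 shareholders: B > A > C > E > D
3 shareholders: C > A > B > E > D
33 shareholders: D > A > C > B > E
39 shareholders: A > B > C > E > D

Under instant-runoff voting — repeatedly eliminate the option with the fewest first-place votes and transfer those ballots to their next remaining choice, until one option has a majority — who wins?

A

Round 1: B 17, A 39, C 3, D 33, E 32. Eliminate C.
Round 2: B 17, A 42, D 33, E 32. Eliminate B.
Round 3: A 59, D 33, E 32. Eliminate E.
Round 4: A 91, D 33. A has a majority.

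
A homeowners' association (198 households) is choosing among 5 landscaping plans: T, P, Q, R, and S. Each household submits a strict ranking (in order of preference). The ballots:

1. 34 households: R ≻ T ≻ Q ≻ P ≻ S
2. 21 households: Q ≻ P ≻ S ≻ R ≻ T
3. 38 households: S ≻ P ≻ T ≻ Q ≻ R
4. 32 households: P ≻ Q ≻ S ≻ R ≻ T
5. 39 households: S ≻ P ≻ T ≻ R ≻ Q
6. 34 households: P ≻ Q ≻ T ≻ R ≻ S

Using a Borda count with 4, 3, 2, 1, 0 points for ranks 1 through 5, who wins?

T: 34·3 + 21·0 + 38·2 + 32·0 + 39·2 + 34·2 = 324
P: 34·1 + 21·3 + 38·3 + 32·4 + 39·3 + 34·4 = 592
Q: 34·2 + 21·4 + 38·1 + 32·3 + 39·0 + 34·3 = 388
R: 34·4 + 21·1 + 38·0 + 32·1 + 39·1 + 34·1 = 262
S: 34·0 + 21·2 + 38·4 + 32·2 + 39·4 + 34·0 = 414
P has the highest Borda score (592).

P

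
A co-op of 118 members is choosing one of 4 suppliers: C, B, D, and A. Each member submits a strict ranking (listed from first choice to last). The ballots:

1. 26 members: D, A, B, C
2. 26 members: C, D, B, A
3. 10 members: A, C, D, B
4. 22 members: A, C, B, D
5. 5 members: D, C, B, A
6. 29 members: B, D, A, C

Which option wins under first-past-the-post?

First-place votes: C 26, B 29, D 31, A 32.
A has the most first-place votes.

A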